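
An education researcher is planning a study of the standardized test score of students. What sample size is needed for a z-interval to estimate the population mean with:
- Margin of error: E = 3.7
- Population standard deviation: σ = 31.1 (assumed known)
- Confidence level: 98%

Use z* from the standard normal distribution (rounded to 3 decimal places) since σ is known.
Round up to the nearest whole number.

Using z* since population σ is known (z-interval formula).

For 98% confidence, z* = 2.326 (from standard normal table)

Sample size formula for z-interval: n = (z*σ/E)²

n = (2.326 × 31.1 / 3.7)²
  = (19.550973)²
  = 382.2405

Round up to the nearest whole number: n = 383

383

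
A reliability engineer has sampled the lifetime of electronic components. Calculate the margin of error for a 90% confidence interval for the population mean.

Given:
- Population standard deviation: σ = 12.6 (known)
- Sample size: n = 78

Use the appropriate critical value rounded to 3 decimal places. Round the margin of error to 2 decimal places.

The population standard deviation σ is known, so use the z-interval margin of error formula.

For 90% confidence, z* = 1.645 (from standard normal table)

Margin of error formula for z-interval: E = z* × σ/√n

E = 1.645 × 12.6/√78
  = 1.645 × 1.426669
  = 2.3469

Rounded to 2 decimal places:

2.35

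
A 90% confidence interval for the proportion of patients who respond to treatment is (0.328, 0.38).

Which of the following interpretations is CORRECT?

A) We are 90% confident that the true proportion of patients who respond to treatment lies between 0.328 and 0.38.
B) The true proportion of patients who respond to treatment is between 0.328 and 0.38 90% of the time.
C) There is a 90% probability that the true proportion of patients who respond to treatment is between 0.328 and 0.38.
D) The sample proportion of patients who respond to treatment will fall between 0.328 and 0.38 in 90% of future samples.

A confidence interval represents our confidence in the procedure, not a probability statement about the parameter.

Key concept: If we repeated this sampling process many times and computed a 90% CI each time, about 90% of those intervals would contain the true population parameter.

For this specific interval (0.328, 0.38):
- Midpoint (point estimate): 0.354
- Margin of error: 0.026

The correct interpretation is the one stating confidence that the true parameter lies in the interval — option A.

A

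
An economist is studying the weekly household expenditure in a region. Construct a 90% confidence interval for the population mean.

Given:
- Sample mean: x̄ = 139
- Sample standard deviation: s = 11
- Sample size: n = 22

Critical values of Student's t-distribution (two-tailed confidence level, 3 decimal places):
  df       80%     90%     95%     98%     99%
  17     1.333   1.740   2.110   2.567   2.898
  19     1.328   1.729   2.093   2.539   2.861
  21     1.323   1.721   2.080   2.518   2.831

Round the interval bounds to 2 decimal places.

The population standard deviation σ is unknown (only the sample standard deviation s is given), so use a t-interval with df = n - 1 = 22 - 1 = 21.

For 90% confidence with df = 21, t* = 1.721 (from t-table)

Standard error: SE = s/√n = 11/√22 = 2.345208

Margin of error: E = t* × SE = 1.721 × 2.345208 = 4.0361

T-interval: x̄ ± E = 139 ± 4.0361 = (134.9639, 143.0361)

Rounded to 2 decimal places:

(134.96, 143.04)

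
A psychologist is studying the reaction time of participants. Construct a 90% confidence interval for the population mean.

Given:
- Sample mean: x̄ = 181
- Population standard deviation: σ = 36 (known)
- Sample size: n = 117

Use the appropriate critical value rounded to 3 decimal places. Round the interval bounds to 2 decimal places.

The population standard deviation σ is known, so use a z-interval (standard normal critical value).

For 90% confidence, z* = 1.645 (from standard normal table)

Standard error: SE = σ/√n = 36/√117 = 3.328201

Margin of error: E = z* × SE = 1.645 × 3.328201 = 5.4749

Z-interval: x̄ ± E = 181 ± 5.4749 = (175.5251, 186.4749)

Rounded to 2 decimal places:

(175.53, 186.47)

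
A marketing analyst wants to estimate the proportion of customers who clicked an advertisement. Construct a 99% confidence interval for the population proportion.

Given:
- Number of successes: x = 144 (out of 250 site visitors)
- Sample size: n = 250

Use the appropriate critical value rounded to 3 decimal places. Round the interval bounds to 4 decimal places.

Sample proportion: p̂ = 144/250 = 0.576000

Check conditions for normal approximation:
  np̂ = 144 ≥ 10 ✓
  n(1-p̂) = 106 ≥ 10 ✓

The sample is large enough, so use a z-interval (normal approximation) for the proportion.

For 99% confidence, z* = 2.576 (from standard normal table)

Standard error: SE = √(p̂(1-p̂)/n) = √(0.576000×0.424000/250) = 0.03125534

Margin of error: E = z* × SE = 2.576 × 0.03125534 = 0.080514

Z-interval: p̂ ± E = 0.576000 ± 0.080514 = (0.495486, 0.656514)

Rounded to 4 decimal places:

(0.4955, 0.6565)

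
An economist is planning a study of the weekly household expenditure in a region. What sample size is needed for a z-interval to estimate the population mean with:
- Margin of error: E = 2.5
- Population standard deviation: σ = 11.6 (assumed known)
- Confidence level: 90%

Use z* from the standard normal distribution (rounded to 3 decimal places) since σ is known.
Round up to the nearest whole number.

Using z* since population σ is known (z-interval formula).

For 90% confidence, z* = 1.645 (from standard normal table)

Sample size formula for z-interval: n = (z*σ/E)²

n = (1.645 × 11.6 / 2.5)²
  = (7.632800)²
  = 58.2596

Round up to the nearest whole number: n = 59

59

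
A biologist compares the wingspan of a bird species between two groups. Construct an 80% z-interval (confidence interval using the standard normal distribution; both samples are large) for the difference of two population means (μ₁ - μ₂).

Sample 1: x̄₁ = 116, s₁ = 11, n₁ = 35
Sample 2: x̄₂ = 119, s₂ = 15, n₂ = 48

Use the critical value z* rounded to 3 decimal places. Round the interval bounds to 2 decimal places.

Both samples are large (n₁ = 35 ≥ 30, n₂ = 48 ≥ 30), so a z-interval for the difference of means applies.

Point estimate: x̄₁ - x̄₂ = 116 - 119 = -3

Standard error: SE = √(s₁²/n₁ + s₂²/n₂)
= √(11²/35 + 15²/48)
= √(3.457143 + 4.687500)
= 2.853882

For 80% confidence, z* = 1.282 (from standard normal table)
Margin of error: E = z* × SE = 1.282 × 2.853882 = 3.6587

Z-interval: (x̄₁ - x̄₂) ± E = -3 ± 3.6587 = (-6.6587, 0.6587)

Rounded to 2 decimal places:

(-6.66, 0.66)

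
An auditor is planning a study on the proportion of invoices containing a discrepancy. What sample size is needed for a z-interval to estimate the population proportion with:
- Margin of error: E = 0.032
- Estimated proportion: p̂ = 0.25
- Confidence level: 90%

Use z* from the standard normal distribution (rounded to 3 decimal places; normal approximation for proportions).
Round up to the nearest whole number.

Using z* for proportion z-interval (normal approximation).

For 90% confidence, z* = 1.645 (from standard normal table)

Sample size formula for proportion z-interval: n = z*²p̂(1-p̂)/E²

n = 1.645² × 0.25 × 0.75 / 0.032²
  = 2.706025 × 0.1875 / 0.001024
  = 495.4880

Round up to the nearest whole number: n = 496

496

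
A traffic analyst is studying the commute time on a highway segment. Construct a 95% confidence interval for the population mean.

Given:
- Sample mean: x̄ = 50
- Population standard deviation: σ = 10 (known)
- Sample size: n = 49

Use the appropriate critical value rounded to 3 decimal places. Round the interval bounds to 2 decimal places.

The population standard deviation σ is known, so use a z-interval (standard normal critical value).

For 95% confidence, z* = 1.96 (from standard normal table)

Standard error: SE = σ/√n = 10/√49 = 1.428571

Margin of error: E = z* × SE = 1.96 × 1.428571 = 2.8000

Z-interval: x̄ ± E = 50 ± 2.8000 = (47.2000, 52.8000)

Rounded to 2 decimal places:

(47.20, 52.80)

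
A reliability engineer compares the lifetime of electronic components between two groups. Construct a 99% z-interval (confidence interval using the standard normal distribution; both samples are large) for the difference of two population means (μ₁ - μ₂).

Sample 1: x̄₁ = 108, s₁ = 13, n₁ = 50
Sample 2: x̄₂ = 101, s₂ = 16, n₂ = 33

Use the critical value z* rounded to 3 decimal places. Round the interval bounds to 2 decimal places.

Both samples are large (n₁ = 50 ≥ 30, n₂ = 33 ≥ 30), so a z-interval for the difference of means applies.

Point estimate: x̄₁ - x̄₂ = 108 - 101 = 7

Standard error: SE = √(s₁²/n₁ + s₂²/n₂)
= √(13²/50 + 16²/33)
= √(3.380000 + 7.757576)
= 3.337301

For 99% confidence, z* = 2.576 (from standard normal table)
Margin of error: E = z* × SE = 2.576 × 3.337301 = 8.5969

Z-interval: (x̄₁ - x̄₂) ± E = 7 ± 8.5969 = (-1.5969, 15.5969)

Rounded to 2 decimal places:

(-1.60, 15.60)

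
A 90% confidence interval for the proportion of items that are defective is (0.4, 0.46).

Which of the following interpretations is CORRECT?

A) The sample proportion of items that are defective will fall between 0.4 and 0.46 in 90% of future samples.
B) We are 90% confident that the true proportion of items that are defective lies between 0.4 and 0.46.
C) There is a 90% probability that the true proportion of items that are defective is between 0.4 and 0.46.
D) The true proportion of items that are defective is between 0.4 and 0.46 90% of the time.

A confidence interval represents our confidence in the procedure, not a probability statement about the parameter.

Key concept: If we repeated this sampling process many times and computed a 90% CI each time, about 90% of those intervals would contain the true population parameter.

For this specific interval (0.4, 0.46):
- Midpoint (point estimate): 0.43
- Margin of error: 0.03

The correct interpretation is the one stating confidence that the true parameter lies in the interval — option B.

B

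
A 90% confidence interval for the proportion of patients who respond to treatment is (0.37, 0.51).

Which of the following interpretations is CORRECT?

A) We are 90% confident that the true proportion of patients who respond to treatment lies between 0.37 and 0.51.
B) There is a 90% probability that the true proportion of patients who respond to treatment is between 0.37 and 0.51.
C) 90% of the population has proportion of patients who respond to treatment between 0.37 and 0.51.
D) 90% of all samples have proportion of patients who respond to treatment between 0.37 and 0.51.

A confidence interval represents our confidence in the procedure, not a probability statement about the parameter.

Key concept: If we repeated this sampling process many times and computed a 90% CI each time, about 90% of those intervals would contain the true population parameter.

For this specific interval (0.37, 0.51):
- Midpoint (point estimate): 0.44
- Margin of error: 0.07

The correct interpretation is the one stating confidence that the true parameter lies in the interval — option A.

A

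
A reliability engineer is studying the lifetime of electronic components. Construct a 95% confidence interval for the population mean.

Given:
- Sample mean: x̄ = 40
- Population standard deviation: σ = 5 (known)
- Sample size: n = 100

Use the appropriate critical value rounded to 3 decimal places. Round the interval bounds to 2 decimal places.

The population standard deviation σ is known, so use a z-interval (standard normal critical value).

For 95% confidence, z* = 1.96 (from standard normal table)

Standard error: SE = σ/√n = 5/√100 = 0.500000

Margin of error: E = z* × SE = 1.96 × 0.500000 = 0.9800

Z-interval: x̄ ± E = 40 ± 0.9800 = (39.0200, 40.9800)

Rounded to 2 decimal places:

(39.02, 40.98)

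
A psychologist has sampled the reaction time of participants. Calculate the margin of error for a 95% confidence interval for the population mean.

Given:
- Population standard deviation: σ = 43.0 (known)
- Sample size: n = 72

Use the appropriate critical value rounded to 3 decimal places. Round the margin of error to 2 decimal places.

The population standard deviation σ is known, so use the z-interval margin of error formula.

For 95% confidence, z* = 1.96 (from standard normal table)

Margin of error formula for z-interval: E = z* × σ/√n

E = 1.96 × 43.0/√72
  = 1.96 × 5.067599
  = 9.9325

Rounded to 2 decimal places:

9.93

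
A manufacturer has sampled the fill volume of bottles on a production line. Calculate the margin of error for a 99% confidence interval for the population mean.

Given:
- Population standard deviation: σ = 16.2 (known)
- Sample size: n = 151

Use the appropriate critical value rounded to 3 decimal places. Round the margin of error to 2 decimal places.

The population standard deviation σ is known, so use the z-interval margin of error formula.

For 99% confidence, z* = 2.576 (from standard normal table)

Margin of error formula for z-interval: E = z* × σ/√n

E = 2.576 × 16.2/√151
  = 2.576 × 1.318337
  = 3.3960

Rounded to 2 decimal places:

3.40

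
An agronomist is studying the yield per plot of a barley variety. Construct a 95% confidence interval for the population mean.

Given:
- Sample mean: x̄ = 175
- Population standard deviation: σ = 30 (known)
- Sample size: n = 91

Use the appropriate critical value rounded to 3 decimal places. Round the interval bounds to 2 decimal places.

The population standard deviation σ is known, so use a z-interval (standard normal critical value).

For 95% confidence, z* = 1.96 (from standard normal table)

Standard error: SE = σ/√n = 30/√91 = 3.144855

Margin of error: E = z* × SE = 1.96 × 3.144855 = 6.1639

Z-interval: x̄ ± E = 175 ± 6.1639 = (168.8361, 181.1639)

Rounded to 2 decimal places:

(168.84, 181.16)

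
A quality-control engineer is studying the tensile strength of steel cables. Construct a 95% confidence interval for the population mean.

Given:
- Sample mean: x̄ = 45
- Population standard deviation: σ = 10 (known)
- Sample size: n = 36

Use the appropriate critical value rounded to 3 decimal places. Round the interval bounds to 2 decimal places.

The population standard deviation σ is known, so use a z-interval (standard normal critical value).

For 95% confidence, z* = 1.96 (from standard normal table)

Standard error: SE = σ/√n = 10/√36 = 1.666667

Margin of error: E = z* × SE = 1.96 × 1.666667 = 3.2667

Z-interval: x̄ ± E = 45 ± 3.2667 = (41.7333, 48.2667)

Rounded to 2 decimal places:

(41.73, 48.27)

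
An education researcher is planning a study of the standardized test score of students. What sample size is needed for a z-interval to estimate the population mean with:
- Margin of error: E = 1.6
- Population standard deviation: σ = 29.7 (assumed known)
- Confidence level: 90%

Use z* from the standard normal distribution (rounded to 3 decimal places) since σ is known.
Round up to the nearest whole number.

Using z* since population σ is known (z-interval formula).

For 90% confidence, z* = 1.645 (from standard normal table)

Sample size formula for z-interval: n = (z*σ/E)²

n = (1.645 × 29.7 / 1.6)²
  = (30.535312)²
  = 932.4053

Round up to the nearest whole number: n = 933

933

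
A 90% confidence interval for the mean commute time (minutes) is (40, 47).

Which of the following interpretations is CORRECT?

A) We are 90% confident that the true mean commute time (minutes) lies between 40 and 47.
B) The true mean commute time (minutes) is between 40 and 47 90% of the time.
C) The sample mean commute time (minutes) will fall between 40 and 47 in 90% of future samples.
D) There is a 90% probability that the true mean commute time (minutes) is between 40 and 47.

A confidence interval represents our confidence in the procedure, not a probability statement about the parameter.

Key concept: If we repeated this sampling process many times and computed a 90% CI each time, about 90% of those intervals would contain the true population parameter.

For this specific interval (40, 47):
- Midpoint (point estimate): 43.5
- Margin of error: 3.5

The correct interpretation is the one stating confidence that the true parameter lies in the interval — option A.

A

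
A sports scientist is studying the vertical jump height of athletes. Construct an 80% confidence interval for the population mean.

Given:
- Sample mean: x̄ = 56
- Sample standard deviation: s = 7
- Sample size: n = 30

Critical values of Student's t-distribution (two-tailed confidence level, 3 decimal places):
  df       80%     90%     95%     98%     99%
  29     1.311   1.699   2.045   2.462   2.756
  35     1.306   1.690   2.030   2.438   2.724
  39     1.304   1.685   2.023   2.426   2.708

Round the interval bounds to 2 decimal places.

The population standard deviation σ is unknown (only the sample standard deviation s is given), so use a t-interval with df = n - 1 = 30 - 1 = 29.

For 80% confidence with df = 29, t* = 1.311 (from t-table)

Standard error: SE = s/√n = 7/√30 = 1.278019

Margin of error: E = t* × SE = 1.311 × 1.278019 = 1.6755

T-interval: x̄ ± E = 56 ± 1.6755 = (54.3245, 57.6755)

Rounded to 2 decimal places:

(54.32, 57.68)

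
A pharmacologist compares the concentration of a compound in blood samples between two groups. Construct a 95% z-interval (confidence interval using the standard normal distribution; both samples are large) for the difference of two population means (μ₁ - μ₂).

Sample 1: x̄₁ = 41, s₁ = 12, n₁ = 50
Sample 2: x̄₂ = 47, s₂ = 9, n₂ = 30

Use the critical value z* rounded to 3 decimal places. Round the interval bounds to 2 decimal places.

Both samples are large (n₁ = 50 ≥ 30, n₂ = 30 ≥ 30), so a z-interval for the difference of means applies.

Point estimate: x̄₁ - x̄₂ = 41 - 47 = -6

Standard error: SE = √(s₁²/n₁ + s₂²/n₂)
= √(12²/50 + 9²/30)
= √(2.880000 + 2.700000)
= 2.362202

For 95% confidence, z* = 1.96 (from standard normal table)
Margin of error: E = z* × SE = 1.96 × 2.362202 = 4.6299

Z-interval: (x̄₁ - x̄₂) ± E = -6 ± 4.6299 = (-10.6299, -1.3701)

Rounded to 2 decimal places:

(-10.63, -1.37)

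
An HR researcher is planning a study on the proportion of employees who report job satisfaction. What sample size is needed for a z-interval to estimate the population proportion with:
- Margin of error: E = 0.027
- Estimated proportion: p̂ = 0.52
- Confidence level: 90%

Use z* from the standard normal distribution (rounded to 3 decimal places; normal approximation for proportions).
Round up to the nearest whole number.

Using z* for proportion z-interval (normal approximation).

For 90% confidence, z* = 1.645 (from standard normal table)

Sample size formula for proportion z-interval: n = z*²p̂(1-p̂)/E²

n = 1.645² × 0.52 × 0.48 / 0.027²
  = 2.706025 × 0.2496 / 0.000729
  = 926.5073

Round up to the nearest whole number: n = 927

927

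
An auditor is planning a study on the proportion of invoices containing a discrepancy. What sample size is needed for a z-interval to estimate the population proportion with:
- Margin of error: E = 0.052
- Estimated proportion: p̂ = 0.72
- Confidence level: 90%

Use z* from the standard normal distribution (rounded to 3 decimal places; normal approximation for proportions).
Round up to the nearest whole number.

Using z* for proportion z-interval (normal approximation).

For 90% confidence, z* = 1.645 (from standard normal table)

Sample size formula for proportion z-interval: n = z*²p̂(1-p̂)/E²

n = 1.645² × 0.72 × 0.28 / 0.052²
  = 2.706025 × 0.2016 / 0.002704
  = 201.7510

Round up to the nearest whole number: n = 202

202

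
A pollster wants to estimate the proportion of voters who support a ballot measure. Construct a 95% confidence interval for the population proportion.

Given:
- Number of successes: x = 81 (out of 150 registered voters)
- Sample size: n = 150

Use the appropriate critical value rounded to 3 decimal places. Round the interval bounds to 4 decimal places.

Sample proportion: p̂ = 81/150 = 0.540000

Check conditions for normal approximation:
  np̂ = 81 ≥ 10 ✓
  n(1-p̂) = 69 ≥ 10 ✓

The sample is large enough, so use a z-interval (normal approximation) for the proportion.

For 95% confidence, z* = 1.96 (from standard normal table)

Standard error: SE = √(p̂(1-p̂)/n) = √(0.540000×0.460000/150) = 0.04069398

Margin of error: E = z* × SE = 1.96 × 0.04069398 = 0.079760

Z-interval: p̂ ± E = 0.540000 ± 0.079760 = (0.460240, 0.619760)

Rounded to 4 decimal places:

(0.4602, 0.6198)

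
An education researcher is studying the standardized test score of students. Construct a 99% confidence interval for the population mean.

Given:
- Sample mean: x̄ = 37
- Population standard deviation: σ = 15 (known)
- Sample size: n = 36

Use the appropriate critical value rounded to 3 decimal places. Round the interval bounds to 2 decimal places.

The population standard deviation σ is known, so use a z-interval (standard normal critical value).

For 99% confidence, z* = 2.576 (from standard normal table)

Standard error: SE = σ/√n = 15/√36 = 2.500000

Margin of error: E = z* × SE = 2.576 × 2.500000 = 6.4400

Z-interval: x̄ ± E = 37 ± 6.4400 = (30.5600, 43.4400)

Rounded to 2 decimal places:

(30.56, 43.44)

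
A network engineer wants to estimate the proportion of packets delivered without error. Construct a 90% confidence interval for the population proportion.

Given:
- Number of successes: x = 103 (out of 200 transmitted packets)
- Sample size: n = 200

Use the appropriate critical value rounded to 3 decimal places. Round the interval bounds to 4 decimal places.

Sample proportion: p̂ = 103/200 = 0.515000

Check conditions for normal approximation:
  np̂ = 103 ≥ 10 ✓
  n(1-p̂) = 97 ≥ 10 ✓

The sample is large enough, so use a z-interval (normal approximation) for the proportion.

For 90% confidence, z* = 1.645 (from standard normal table)

Standard error: SE = √(p̂(1-p̂)/n) = √(0.515000×0.485000/200) = 0.03533943

Margin of error: E = z* × SE = 1.645 × 0.03533943 = 0.058133

Z-interval: p̂ ± E = 0.515000 ± 0.058133 = (0.456867, 0.573133)

Rounded to 4 decimal places:

(0.4569, 0.5731)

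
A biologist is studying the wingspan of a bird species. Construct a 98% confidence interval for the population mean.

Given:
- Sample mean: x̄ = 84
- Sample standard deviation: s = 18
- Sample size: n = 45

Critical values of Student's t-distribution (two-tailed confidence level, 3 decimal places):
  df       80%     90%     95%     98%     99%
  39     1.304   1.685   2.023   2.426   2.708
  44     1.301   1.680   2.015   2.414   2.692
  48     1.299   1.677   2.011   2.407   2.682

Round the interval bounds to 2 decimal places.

The population standard deviation σ is unknown (only the sample standard deviation s is given), so use a t-interval with df = n - 1 = 45 - 1 = 44.

For 98% confidence with df = 44, t* = 2.414 (from t-table)

Standard error: SE = s/√n = 18/√45 = 2.683282

Margin of error: E = t* × SE = 2.414 × 2.683282 = 6.4774

T-interval: x̄ ± E = 84 ± 6.4774 = (77.5226, 90.4774)

Rounded to 2 decimal places:

(77.52, 90.48)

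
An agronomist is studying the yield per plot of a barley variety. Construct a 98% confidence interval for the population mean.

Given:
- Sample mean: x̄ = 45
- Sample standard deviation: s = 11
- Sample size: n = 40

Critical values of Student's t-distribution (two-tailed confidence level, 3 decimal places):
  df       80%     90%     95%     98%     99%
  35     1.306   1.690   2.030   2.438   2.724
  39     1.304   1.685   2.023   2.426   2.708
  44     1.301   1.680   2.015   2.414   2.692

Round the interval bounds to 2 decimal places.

The population standard deviation σ is unknown (only the sample standard deviation s is given), so use a t-interval with df = n - 1 = 40 - 1 = 39.

For 98% confidence with df = 39, t* = 2.426 (from t-table)

Standard error: SE = s/√n = 11/√40 = 1.739253

Margin of error: E = t* × SE = 2.426 × 1.739253 = 4.2194

T-interval: x̄ ± E = 45 ± 4.2194 = (40.7806, 49.2194)

Rounded to 2 decimal places:

(40.78, 49.22)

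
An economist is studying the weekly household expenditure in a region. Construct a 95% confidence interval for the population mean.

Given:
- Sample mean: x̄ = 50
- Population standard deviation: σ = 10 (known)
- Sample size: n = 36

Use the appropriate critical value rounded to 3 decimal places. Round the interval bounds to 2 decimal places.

The population standard deviation σ is known, so use a z-interval (standard normal critical value).

For 95% confidence, z* = 1.96 (from standard normal table)

Standard error: SE = σ/√n = 10/√36 = 1.666667

Margin of error: E = z* × SE = 1.96 × 1.666667 = 3.2667

Z-interval: x̄ ± E = 50 ± 3.2667 = (46.7333, 53.2667)

Rounded to 2 decimal places:

(46.73, 53.27)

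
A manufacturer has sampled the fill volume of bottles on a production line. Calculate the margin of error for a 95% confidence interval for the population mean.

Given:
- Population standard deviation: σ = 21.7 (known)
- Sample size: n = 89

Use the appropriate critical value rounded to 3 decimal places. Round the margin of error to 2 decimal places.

The population standard deviation σ is known, so use the z-interval margin of error formula.

For 95% confidence, z* = 1.96 (from standard normal table)

Margin of error formula for z-interval: E = z* × σ/√n

E = 1.96 × 21.7/√89
  = 1.96 × 2.300195
  = 4.5084

Rounded to 2 decimal places:

4.51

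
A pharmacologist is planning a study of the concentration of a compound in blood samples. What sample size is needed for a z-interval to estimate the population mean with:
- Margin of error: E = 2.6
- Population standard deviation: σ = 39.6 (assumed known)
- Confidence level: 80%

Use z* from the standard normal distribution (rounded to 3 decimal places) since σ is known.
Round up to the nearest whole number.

Using z* since population σ is known (z-interval formula).

For 80% confidence, z* = 1.282 (from standard normal table)

Sample size formula for z-interval: n = (z*σ/E)²

n = (1.282 × 39.6 / 2.6)²
  = (19.525846)²
  = 381.2587

Round up to the nearest whole number: n = 382

382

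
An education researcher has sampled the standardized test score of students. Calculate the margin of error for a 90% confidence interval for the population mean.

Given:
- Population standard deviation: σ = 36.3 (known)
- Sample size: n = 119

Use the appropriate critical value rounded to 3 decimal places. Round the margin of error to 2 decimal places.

The population standard deviation σ is known, so use the z-interval margin of error formula.

For 90% confidence, z* = 1.645 (from standard normal table)

Margin of error formula for z-interval: E = z* × σ/√n

E = 1.645 × 36.3/√119
  = 1.645 × 3.327616
  = 5.4739

Rounded to 2 decimal places:

5.47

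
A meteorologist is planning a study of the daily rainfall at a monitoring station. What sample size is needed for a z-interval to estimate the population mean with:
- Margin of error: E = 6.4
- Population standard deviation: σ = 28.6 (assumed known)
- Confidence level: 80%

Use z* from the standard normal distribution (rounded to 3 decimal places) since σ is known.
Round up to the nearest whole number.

Using z* since population σ is known (z-interval formula).

For 80% confidence, z* = 1.282 (from standard normal table)

Sample size formula for z-interval: n = (z*σ/E)²

n = (1.282 × 28.6 / 6.4)²
  = (5.728937)²
  = 32.8207

Round up to the nearest whole number: n = 33

33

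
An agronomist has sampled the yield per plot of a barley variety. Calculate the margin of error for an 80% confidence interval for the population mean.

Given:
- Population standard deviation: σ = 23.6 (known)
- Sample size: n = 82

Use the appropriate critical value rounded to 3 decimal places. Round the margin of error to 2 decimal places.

The population standard deviation σ is known, so use the z-interval margin of error formula.

For 80% confidence, z* = 1.282 (from standard normal table)

Margin of error formula for z-interval: E = z* × σ/√n

E = 1.282 × 23.6/√82
  = 1.282 × 2.606184
  = 3.3411

Rounded to 2 decimal places:

3.34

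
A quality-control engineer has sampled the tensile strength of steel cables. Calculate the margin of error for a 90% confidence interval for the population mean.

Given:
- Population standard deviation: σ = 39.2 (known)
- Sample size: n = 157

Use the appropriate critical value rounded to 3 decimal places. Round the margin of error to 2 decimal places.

The population standard deviation σ is known, so use the z-interval margin of error formula.

For 90% confidence, z* = 1.645 (from standard normal table)

Margin of error formula for z-interval: E = z* × σ/√n

E = 1.645 × 39.2/√157
  = 1.645 × 3.128501
  = 5.1464

Rounded to 2 decimal places:

5.15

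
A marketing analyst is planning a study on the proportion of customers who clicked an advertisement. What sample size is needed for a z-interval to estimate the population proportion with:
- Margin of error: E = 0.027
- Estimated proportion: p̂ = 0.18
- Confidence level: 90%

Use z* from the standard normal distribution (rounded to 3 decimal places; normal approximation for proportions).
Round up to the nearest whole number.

Using z* for proportion z-interval (normal approximation).

For 90% confidence, z* = 1.645 (from standard normal table)

Sample size formula for proportion z-interval: n = z*²p̂(1-p̂)/E²

n = 1.645² × 0.18 × 0.82 / 0.027²
  = 2.706025 × 0.1476 / 0.000729
  = 547.8865

Round up to the nearest whole number: n = 548

548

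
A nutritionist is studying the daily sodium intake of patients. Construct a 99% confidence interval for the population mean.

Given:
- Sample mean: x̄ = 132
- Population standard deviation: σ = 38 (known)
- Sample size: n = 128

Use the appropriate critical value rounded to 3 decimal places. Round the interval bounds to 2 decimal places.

The population standard deviation σ is known, so use a z-interval (standard normal critical value).

For 99% confidence, z* = 2.576 (from standard normal table)

Standard error: SE = σ/√n = 38/√128 = 3.358757

Margin of error: E = z* × SE = 2.576 × 3.358757 = 8.6522

Z-interval: x̄ ± E = 132 ± 8.6522 = (123.3478, 140.6522)

Rounded to 2 decimal places:

(123.35, 140.65)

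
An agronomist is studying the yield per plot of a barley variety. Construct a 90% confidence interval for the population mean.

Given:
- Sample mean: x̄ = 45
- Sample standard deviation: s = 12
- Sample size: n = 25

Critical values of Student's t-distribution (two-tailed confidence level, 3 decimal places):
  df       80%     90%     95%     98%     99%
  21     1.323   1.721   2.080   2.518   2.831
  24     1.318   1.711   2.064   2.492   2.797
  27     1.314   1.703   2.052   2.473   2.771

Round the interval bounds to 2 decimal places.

The population standard deviation σ is unknown (only the sample standard deviation s is given), so use a t-interval with df = n - 1 = 25 - 1 = 24.

For 90% confidence with df = 24, t* = 1.711 (from t-table)

Standard error: SE = s/√n = 12/√25 = 2.400000

Margin of error: E = t* × SE = 1.711 × 2.400000 = 4.1064

T-interval: x̄ ± E = 45 ± 4.1064 = (40.8936, 49.1064)

Rounded to 2 decimal places:

(40.89, 49.11)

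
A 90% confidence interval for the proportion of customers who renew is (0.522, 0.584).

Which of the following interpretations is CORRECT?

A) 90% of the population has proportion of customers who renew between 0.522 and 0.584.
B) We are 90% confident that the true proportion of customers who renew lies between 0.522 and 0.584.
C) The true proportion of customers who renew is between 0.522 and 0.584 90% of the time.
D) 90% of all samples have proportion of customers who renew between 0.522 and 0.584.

A confidence interval represents our confidence in the procedure, not a probability statement about the parameter.

Key concept: If we repeated this sampling process many times and computed a 90% CI each time, about 90% of those intervals would contain the true population parameter.

For this specific interval (0.522, 0.584):
- Midpoint (point estimate): 0.553
- Margin of error: 0.031

The correct interpretation is the one stating confidence that the true parameter lies in the interval — option B.

B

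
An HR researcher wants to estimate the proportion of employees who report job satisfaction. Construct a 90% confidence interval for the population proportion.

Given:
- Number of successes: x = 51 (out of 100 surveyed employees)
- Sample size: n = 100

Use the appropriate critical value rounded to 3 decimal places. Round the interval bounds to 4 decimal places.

Sample proportion: p̂ = 51/100 = 0.510000

Check conditions for normal approximation:
  np̂ = 51 ≥ 10 ✓
  n(1-p̂) = 49 ≥ 10 ✓

The sample is large enough, so use a z-interval (normal approximation) for the proportion.

For 90% confidence, z* = 1.645 (from standard normal table)

Standard error: SE = √(p̂(1-p̂)/n) = √(0.510000×0.490000/100) = 0.04999000

Margin of error: E = z* × SE = 1.645 × 0.04999000 = 0.082234

Z-interval: p̂ ± E = 0.510000 ± 0.082234 = (0.427766, 0.592234)

Rounded to 4 decimal places:

(0.4278, 0.5922)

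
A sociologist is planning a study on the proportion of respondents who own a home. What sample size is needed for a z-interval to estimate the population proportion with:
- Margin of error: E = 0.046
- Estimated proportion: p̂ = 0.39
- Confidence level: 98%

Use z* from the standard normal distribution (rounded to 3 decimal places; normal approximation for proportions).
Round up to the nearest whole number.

Using z* for proportion z-interval (normal approximation).

For 98% confidence, z* = 2.326 (from standard normal table)

Sample size formula for proportion z-interval: n = z*²p̂(1-p̂)/E²

n = 2.326² × 0.39 × 0.61 / 0.046²
  = 5.410276 × 0.2379 / 0.002116
  = 608.2725

Round up to the nearest whole number: n = 609

609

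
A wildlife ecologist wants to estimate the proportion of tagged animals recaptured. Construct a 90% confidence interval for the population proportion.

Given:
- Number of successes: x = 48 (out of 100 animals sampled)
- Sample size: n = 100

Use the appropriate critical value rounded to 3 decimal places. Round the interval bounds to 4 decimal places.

Sample proportion: p̂ = 48/100 = 0.480000

Check conditions for normal approximation:
  np̂ = 48 ≥ 10 ✓
  n(1-p̂) = 52 ≥ 10 ✓

The sample is large enough, so use a z-interval (normal approximation) for the proportion.

For 90% confidence, z* = 1.645 (from standard normal table)

Standard error: SE = √(p̂(1-p̂)/n) = √(0.480000×0.520000/100) = 0.04995998

Margin of error: E = z* × SE = 1.645 × 0.04995998 = 0.082184

Z-interval: p̂ ± E = 0.480000 ± 0.082184 = (0.397816, 0.562184)

Rounded to 4 decimal places:

(0.3978, 0.5622)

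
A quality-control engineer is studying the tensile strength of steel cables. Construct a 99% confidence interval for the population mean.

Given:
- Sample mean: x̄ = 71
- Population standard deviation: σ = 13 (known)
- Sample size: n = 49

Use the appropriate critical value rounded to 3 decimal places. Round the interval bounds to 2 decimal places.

The population standard deviation σ is known, so use a z-interval (standard normal critical value).

For 99% confidence, z* = 2.576 (from standard normal table)

Standard error: SE = σ/√n = 13/√49 = 1.857143

Margin of error: E = z* × SE = 2.576 × 1.857143 = 4.7840

Z-interval: x̄ ± E = 71 ± 4.7840 = (66.2160, 75.7840)

Rounded to 2 decimal places:

(66.22, 75.78)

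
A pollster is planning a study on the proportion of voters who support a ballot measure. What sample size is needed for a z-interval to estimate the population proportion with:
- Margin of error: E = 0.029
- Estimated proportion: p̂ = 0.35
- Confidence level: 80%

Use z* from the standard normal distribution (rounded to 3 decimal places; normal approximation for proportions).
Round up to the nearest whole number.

Using z* for proportion z-interval (normal approximation).

For 80% confidence, z* = 1.282 (from standard normal table)

Sample size formula for proportion z-interval: n = z*²p̂(1-p̂)/E²

n = 1.282² × 0.35 × 0.65 / 0.029²
  = 1.643524 × 0.2275 / 0.000841
  = 444.5918

Round up to the nearest whole number: n = 445

445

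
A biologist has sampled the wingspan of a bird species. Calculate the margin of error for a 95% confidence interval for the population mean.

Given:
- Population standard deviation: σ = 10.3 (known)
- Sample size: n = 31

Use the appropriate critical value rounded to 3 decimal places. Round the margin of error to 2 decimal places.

The population standard deviation σ is known, so use the z-interval margin of error formula.

For 95% confidence, z* = 1.96 (from standard normal table)

Margin of error formula for z-interval: E = z* × σ/√n

E = 1.96 × 10.3/√31
  = 1.96 × 1.849935
  = 3.6259

Rounded to 2 decimal places:

3.63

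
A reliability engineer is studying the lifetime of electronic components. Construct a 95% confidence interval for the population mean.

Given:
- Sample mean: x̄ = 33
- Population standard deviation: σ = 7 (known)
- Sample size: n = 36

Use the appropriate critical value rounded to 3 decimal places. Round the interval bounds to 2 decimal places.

The population standard deviation σ is known, so use a z-interval (standard normal critical value).

For 95% confidence, z* = 1.96 (from standard normal table)

Standard error: SE = σ/√n = 7/√36 = 1.166667

Margin of error: E = z* × SE = 1.96 × 1.166667 = 2.2867

Z-interval: x̄ ± E = 33 ± 2.2867 = (30.7133, 35.2867)

Rounded to 2 decimal places:

(30.71, 35.29)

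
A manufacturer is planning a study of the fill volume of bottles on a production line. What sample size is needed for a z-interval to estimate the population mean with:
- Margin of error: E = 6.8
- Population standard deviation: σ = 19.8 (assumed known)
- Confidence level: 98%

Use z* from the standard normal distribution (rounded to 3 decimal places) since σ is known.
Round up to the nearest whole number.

Using z* since population σ is known (z-interval formula).

For 98% confidence, z* = 2.326 (from standard normal table)

Sample size formula for z-interval: n = (z*σ/E)²

n = (2.326 × 19.8 / 6.8)²
  = (6.772765)²
  = 45.8703

Round up to the nearest whole number: n = 46

46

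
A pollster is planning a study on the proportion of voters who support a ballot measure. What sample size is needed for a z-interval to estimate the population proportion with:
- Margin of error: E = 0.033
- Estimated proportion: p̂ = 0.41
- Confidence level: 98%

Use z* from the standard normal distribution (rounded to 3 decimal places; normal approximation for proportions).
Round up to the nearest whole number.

Using z* for proportion z-interval (normal approximation).

For 98% confidence, z* = 2.326 (from standard normal table)

Sample size formula for proportion z-interval: n = z*²p̂(1-p̂)/E²

n = 2.326² × 0.41 × 0.59 / 0.033²
  = 5.410276 × 0.2419 / 0.001089
  = 1201.7867

Round up to the nearest whole number: n = 1202

1202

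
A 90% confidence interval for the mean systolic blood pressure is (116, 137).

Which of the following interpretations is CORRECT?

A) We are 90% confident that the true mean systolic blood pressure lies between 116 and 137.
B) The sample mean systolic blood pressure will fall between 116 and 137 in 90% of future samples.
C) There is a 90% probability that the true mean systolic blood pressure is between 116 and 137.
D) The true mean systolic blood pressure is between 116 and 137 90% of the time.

A confidence interval represents our confidence in the procedure, not a probability statement about the parameter.

Key concept: If we repeated this sampling process many times and computed a 90% CI each time, about 90% of those intervals would contain the true population parameter.

For this specific interval (116, 137):
- Midpoint (point estimate): 126.5
- Margin of error: 10.5

The correct interpretation is the one stating confidence that the true parameter lies in the interval — option A.

A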